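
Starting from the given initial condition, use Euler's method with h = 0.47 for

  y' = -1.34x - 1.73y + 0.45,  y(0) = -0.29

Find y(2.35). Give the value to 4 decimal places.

Euler: y_{n+1} = y_n + h·f(x_n, y_n).
x=0.000000, y=-0.290000: f=0.951700 → y ← -0.290000 + 0.47·0.951700 = 0.157299
x=0.470000, y=0.157299: f=-0.451927 → y ← 0.157299 + 0.47·(-0.451927) = -0.055107
x=0.940000, y=-0.055107: f=-0.714265 → y ← -0.055107 + 0.47·(-0.714265) = -0.390811
x=1.410000, y=-0.390811: f=-0.763296 → y ← -0.390811 + 0.47·(-0.763296) = -0.749561
x=1.880000, y=-0.749561: f=-0.772460 → y ← -0.749561 + 0.47·(-0.772460) = -1.112617
y(2.35) ≈ -1.1126

-1.1126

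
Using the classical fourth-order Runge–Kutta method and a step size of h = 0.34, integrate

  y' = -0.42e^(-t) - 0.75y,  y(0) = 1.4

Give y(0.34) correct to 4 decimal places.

0.9788

RK4: k1 = f(t_n, y_n); k2 = f(t_n + h/2, y_n + (h/2)·k1); k3 = f(t_n + h/2, y_n + (h/2)·k2); k4 = f(t_n + h, y_n + h·k3); y_{n+1} = y_n + (h/6)·(k1 + 2k2 + 2k3 + k4).
t=0.000000, y=1.400000:
  k1 = f(0.000000, 1.400000) = -1.470000
  k2 = f(0.170000, 1.150100) = -1.216914
  k3 = f(0.170000, 1.193125) = -1.249183
  k4 = f(0.340000, 0.975278) = -1.030402
  y ← 1.400000 + (0.34/6)·(k1 + 2k2 + 2k3 + k4) = 0.978820
y(0.34) ≈ 0.9788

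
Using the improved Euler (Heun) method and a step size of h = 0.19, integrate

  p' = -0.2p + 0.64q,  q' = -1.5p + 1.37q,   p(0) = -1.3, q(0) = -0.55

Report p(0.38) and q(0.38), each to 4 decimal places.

Heun on (p,q): k1 = f(s_n, state_n); k2 = f(s_n + h, state_n + h·k1); state_{n+1} = state_n + (h/2)·(k1 + k2).
0.000000: (-1.300000, -0.550000)
  k1 = (-0.092000, 1.196500)
  predictor → (-1.317480, -0.322665)
  k2 = (0.056990, 1.534169)
  → (-1.303326, -0.290586)
0.190000: (-1.303326, -0.290586)
  k1 = (0.074690, 1.556885)
  predictor → (-1.289135, 0.005222)
  k2 = (0.261169, 1.940856)
  → (-1.271419, 0.041699)
(p(0.38), q(0.38)) ≈ (-1.2714, 0.0417)

-1.2714, 0.0417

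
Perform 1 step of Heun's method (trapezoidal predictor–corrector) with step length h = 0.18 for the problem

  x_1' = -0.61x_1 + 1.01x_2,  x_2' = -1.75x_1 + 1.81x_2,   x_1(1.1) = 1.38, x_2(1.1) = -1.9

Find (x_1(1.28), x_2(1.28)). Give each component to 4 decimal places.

Heun on (x_1,x_2): k1 = f(t_n, state_n); k2 = f(t_n + h, state_n + h·k1); state_{n+1} = state_n + (h/2)·(k1 + k2).
1.100000: (1.380000, -1.900000)
  k1 = (-2.760800, -5.854000)
  predictor → (0.883056, -2.953720)
  k2 = (-3.521921, -6.891581)
  → (0.814555, -3.047102)
(x_1(1.28), x_2(1.28)) ≈ (0.8146, -3.0471)

0.8146, -3.0471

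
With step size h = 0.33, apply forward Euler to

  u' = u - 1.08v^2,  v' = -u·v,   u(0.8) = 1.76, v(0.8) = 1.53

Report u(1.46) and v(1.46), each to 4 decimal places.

1.8570, 0.3225

Euler on (u,v): u_{n+1} = u_n + h·u', v_{n+1} = v_n + h·v'.
0.800000: (1.760000, 1.530000); f=(-0.768172, -2.692800) → (1.506503, 0.641376)
1.130000: (1.506503, 0.641376); f=(1.062231, -0.966235) → (1.857039, 0.322518)
(u(1.46), v(1.46)) ≈ (1.8570, 0.3225)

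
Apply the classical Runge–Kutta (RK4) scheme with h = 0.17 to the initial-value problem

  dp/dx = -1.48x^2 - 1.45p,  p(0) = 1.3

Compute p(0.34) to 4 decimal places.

RK4: k1 = f(x_n, p_n); k2 = f(x_n + h/2, p_n + (h/2)·k1); k3 = f(x_n + h/2, p_n + (h/2)·k2); k4 = f(x_n + h, p_n + h·k3); p_{n+1} = p_n + (h/6)·(k1 + 2k2 + 2k3 + k4).
x=0.000000, p=1.300000:
  k1 = f(0.000000, 1.300000) = -1.885000
  k2 = f(0.085000, 1.139775) = -1.663367
  k3 = f(0.085000, 1.158614) = -1.690683
  k4 = f(0.170000, 1.012584) = -1.511019
  p ← 1.300000 + (0.17/6)·(k1 + 2k2 + 2k3 + k4) = 1.013717
x=0.170000, p=1.013717:
  k1 = f(0.170000, 1.013717) = -1.512661
  k2 = f(0.255000, 0.885140) = -1.379691
  k3 = f(0.255000, 0.896443) = -1.396079
  k4 = f(0.340000, 0.776383) = -1.296844
  p ← 1.013717 + (0.17/6)·(k1 + 2k2 + 2k3 + k4) = 0.776820
p(0.34) ≈ 0.7768

0.7768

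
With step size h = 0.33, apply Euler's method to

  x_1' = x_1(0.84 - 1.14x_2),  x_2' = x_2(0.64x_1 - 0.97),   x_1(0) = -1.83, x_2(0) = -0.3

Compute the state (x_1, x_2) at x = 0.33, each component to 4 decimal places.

Euler on (x_1,x_2): x_1_{n+1} = x_1_n + h·x_1', x_2_{n+1} = x_2_n + h·x_2'.
0.000000: (-1.830000, -0.300000); f=(-2.163060, 0.642360) → (-2.543810, -0.088021)
(x_1(0.33), x_2(0.33)) ≈ (-2.5438, -0.0880)

-2.5438, -0.0880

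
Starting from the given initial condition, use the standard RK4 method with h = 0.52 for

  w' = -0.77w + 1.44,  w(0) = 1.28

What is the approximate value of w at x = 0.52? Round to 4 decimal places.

RK4: k1 = f(x_n, w_n); k2 = f(x_n + h/2, w_n + (h/2)·k1); k3 = f(x_n + h/2, w_n + (h/2)·k2); k4 = f(x_n + h, w_n + h·k3); w_{n+1} = w_n + (h/6)·(k1 + 2k2 + 2k3 + k4).
x=0.000000, w=1.280000:
  k1 = f(0.000000, 1.280000) = 0.454400
  k2 = f(0.260000, 1.398144) = 0.363429
  k3 = f(0.260000, 1.374492) = 0.381641
  k4 = f(0.520000, 1.478454) = 0.301591
  w ← 1.280000 + (0.52/6)·(k1 + 2k2 + 2k3 + k4) = 1.474665
w(0.52) ≈ 1.4747

1.4747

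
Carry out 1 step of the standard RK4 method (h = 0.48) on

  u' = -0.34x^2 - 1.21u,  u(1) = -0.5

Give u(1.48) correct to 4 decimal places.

-0.4800

RK4: k1 = f(x_n, u_n); k2 = f(x_n + h/2, u_n + (h/2)·k1); k3 = f(x_n + h/2, u_n + (h/2)·k2); k4 = f(x_n + h, u_n + h·k3); u_{n+1} = u_n + (h/6)·(k1 + 2k2 + 2k3 + k4).
x=1.000000, u=-0.500000:
  k1 = f(1.000000, -0.500000) = 0.265000
  k2 = f(1.240000, -0.436400) = 0.005260
  k3 = f(1.240000, -0.498738) = 0.080688
  k4 = f(1.480000, -0.461270) = -0.186600
  u ← -0.500000 + (0.48/6)·(k1 + 2k2 + 2k3 + k4) = -0.479976
u(1.48) ≈ -0.4800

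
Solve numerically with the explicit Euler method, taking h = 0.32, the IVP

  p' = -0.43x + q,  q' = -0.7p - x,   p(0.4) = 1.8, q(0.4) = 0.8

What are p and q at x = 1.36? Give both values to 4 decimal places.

1.7137, -1.1879

Euler on (p,q): p_{n+1} = p_n + h·p', q_{n+1} = q_n + h·q'.
0.400000: (1.800000, 0.800000); f=(0.628000, -1.660000) → (2.000960, 0.268800)
0.720000: (2.000960, 0.268800); f=(-0.040800, -2.120672) → (1.987904, -0.409815)
1.040000: (1.987904, -0.409815); f=(-0.857015, -2.431533) → (1.713659, -1.187906)
(p(1.36), q(1.36)) ≈ (1.7137, -1.1879)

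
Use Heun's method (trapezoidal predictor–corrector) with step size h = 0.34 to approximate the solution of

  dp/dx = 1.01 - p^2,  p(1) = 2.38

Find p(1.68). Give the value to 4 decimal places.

Heun: k1 = f(x_n, p_n); k2 = f(x_n + h, p_n + h·k1); p_{n+1} = p_n + (h/2)·(k1 + k2).
x=1.000000, p=2.380000:
  k1 = f(1.000000, 2.380000) = -4.654400
  k2 = f(1.340000, 0.797504) = 0.373987
  p ← 2.380000 + (0.34/2)·(-4.654400 + 0.373987) = 1.652330
x=1.340000, p=1.652330:
  k1 = f(1.340000, 1.652330) = -1.720194
  k2 = f(1.680000, 1.067464) = -0.129479
  p ← 1.652330 + (0.34/2)·(-1.720194 + (-0.129479)) = 1.337885
p(1.68) ≈ 1.3379

1.3379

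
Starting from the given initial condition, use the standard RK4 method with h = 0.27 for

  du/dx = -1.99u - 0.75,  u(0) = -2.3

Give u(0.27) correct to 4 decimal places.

-1.5013

RK4: k1 = f(x_n, u_n); k2 = f(x_n + h/2, u_n + (h/2)·k1); k3 = f(x_n + h/2, u_n + (h/2)·k2); k4 = f(x_n + h, u_n + h·k3); u_{n+1} = u_n + (h/6)·(k1 + 2k2 + 2k3 + k4).
x=0.000000, u=-2.300000:
  k1 = f(0.000000, -2.300000) = 3.827000
  k2 = f(0.135000, -1.783355) = 2.798876
  k3 = f(0.135000, -1.922152) = 3.075082
  k4 = f(0.270000, -1.469728) = 2.174759
  u ← -2.300000 + (0.27/6)·(k1 + 2k2 + 2k3 + k4) = -1.501265
u(0.27) ≈ -1.5013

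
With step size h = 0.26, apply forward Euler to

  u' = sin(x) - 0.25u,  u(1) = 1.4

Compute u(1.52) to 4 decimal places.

Euler: u_{n+1} = u_n + h·f(x_n, u_n).
x=1.000000, u=1.400000: f=0.491471 → u ← 1.400000 + 0.26·0.491471 = 1.527782
x=1.260000, u=1.527782: f=0.570145 → u ← 1.527782 + 0.26·0.570145 = 1.676020
u(1.52) ≈ 1.6760

1.6760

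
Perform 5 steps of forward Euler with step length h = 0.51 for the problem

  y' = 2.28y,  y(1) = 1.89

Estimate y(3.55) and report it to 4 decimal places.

Euler: y_{n+1} = y_n + h·f(x_n, y_n).
x=1.000000, y=1.890000: f=4.309200 → y ← 1.890000 + 0.51·4.309200 = 4.087692
x=1.510000, y=4.087692: f=9.319938 → y ← 4.087692 + 0.51·9.319938 = 8.840860
x=2.020000, y=8.840860: f=20.157161 → y ← 8.840860 + 0.51·20.157161 = 19.121013
x=2.530000, y=19.121013: f=43.595909 → y ← 19.121013 + 0.51·43.595909 = 41.354926
x=3.040000, y=41.354926: f=94.289231 → y ← 41.354926 + 0.51·94.289231 = 89.442434
y(3.55) ≈ 89.4424

89.4424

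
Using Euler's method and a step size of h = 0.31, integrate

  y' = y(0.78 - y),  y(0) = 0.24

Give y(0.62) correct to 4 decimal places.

Euler: y_{n+1} = y_n + h·f(x_n, y_n).
x=0.000000, y=0.240000: f=0.129600 → y ← 0.240000 + 0.31·0.129600 = 0.280176
x=0.310000, y=0.280176: f=0.140039 → y ← 0.280176 + 0.31·0.140039 = 0.323588
y(0.62) ≈ 0.3236

0.3236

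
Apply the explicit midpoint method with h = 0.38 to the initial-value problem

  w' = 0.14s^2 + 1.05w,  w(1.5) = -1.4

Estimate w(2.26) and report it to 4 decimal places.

-2.5353

Midpoint: k1 = f(s_n, w_n); k2 = f(s_n + h/2, w_n + (h/2)·k1); w_{n+1} = w_n + h·k2.
s=1.500000, w=-1.400000:
  k1 = f(1.500000, -1.400000) = -1.155000
  k2 = f(1.690000, -1.619450) = -1.300569
  w ← -1.400000 + 0.38·(-1.300569) = -1.894216
s=1.880000, w=-1.894216:
  k1 = f(1.880000, -1.894216) = -1.494111
  k2 = f(2.070000, -2.178097) = -1.687116
  w ← -1.894216 + 0.38·(-1.687116) = -2.535320
w(2.26) ≈ -2.5353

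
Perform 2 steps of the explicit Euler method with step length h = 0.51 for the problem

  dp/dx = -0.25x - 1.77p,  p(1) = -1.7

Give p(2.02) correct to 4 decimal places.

Euler: p_{n+1} = p_n + h·f(x_n, p_n).
x=1.000000, p=-1.700000: f=2.759000 → p ← -1.700000 + 0.51·2.759000 = -0.292910
x=1.510000, p=-0.292910: f=0.140951 → p ← -0.292910 + 0.51·0.140951 = -0.221025
p(2.02) ≈ -0.2210

-0.2210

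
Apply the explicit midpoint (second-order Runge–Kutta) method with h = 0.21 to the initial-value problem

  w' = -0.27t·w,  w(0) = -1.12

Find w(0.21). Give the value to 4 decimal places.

Midpoint: k1 = f(t_n, w_n); k2 = f(t_n + h/2, w_n + (h/2)·k1); w_{n+1} = w_n + h·k2.
t=0.000000, w=-1.120000:
  k1 = f(0.000000, -1.120000) = 0.000000
  k2 = f(0.105000, -1.120000) = 0.031752
  w ← -1.120000 + 0.21·0.031752 = -1.113332
w(0.21) ≈ -1.1133

-1.1133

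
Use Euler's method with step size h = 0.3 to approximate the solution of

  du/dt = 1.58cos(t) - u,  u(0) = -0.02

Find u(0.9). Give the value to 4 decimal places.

Euler: u_{n+1} = u_n + h·f(t_n, u_n).
t=0.000000, u=-0.020000: f=1.600000 → u ← -0.020000 + 0.3·1.600000 = 0.460000
t=0.300000, u=0.460000: f=1.049432 → u ← 0.460000 + 0.3·1.049432 = 0.774829
t=0.600000, u=0.774829: f=0.529201 → u ← 0.774829 + 0.3·0.529201 = 0.933590
u(0.9) ≈ 0.9336

0.9336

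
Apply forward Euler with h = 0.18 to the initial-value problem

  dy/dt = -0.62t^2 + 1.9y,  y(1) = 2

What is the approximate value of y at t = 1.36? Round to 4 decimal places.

Euler: y_{n+1} = y_n + h·f(t_n, y_n).
t=1.000000, y=2.000000: f=3.180000 → y ← 2.000000 + 0.18·3.180000 = 2.572400
t=1.180000, y=2.572400: f=4.024272 → y ← 2.572400 + 0.18·4.024272 = 3.296769
y(1.36) ≈ 3.2968

3.2968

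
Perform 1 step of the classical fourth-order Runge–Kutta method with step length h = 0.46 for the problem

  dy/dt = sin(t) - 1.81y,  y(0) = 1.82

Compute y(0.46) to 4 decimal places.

RK4: k1 = f(t_n, y_n); k2 = f(t_n + h/2, y_n + (h/2)·k1); k3 = f(t_n + h/2, y_n + (h/2)·k2); k4 = f(t_n + h, y_n + h·k3); y_{n+1} = y_n + (h/6)·(k1 + 2k2 + 2k3 + k4).
t=0.000000, y=1.820000:
  k1 = f(0.000000, 1.820000) = -3.294200
  k2 = f(0.230000, 1.062334) = -1.694847
  k3 = f(0.230000, 1.430185) = -2.360658
  k4 = f(0.460000, 0.734097) = -0.884768
  y ← 1.820000 + (0.46/6)·(k1 + 2k2 + 2k3 + k4) = 0.877768
y(0.46) ≈ 0.8778

0.8778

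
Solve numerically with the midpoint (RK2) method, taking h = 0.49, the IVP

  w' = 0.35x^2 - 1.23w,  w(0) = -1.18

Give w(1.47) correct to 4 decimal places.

0.0287

Midpoint: k1 = f(x_n, w_n); k2 = f(x_n + h/2, w_n + (h/2)·k1); w_{n+1} = w_n + h·k2.
x=0.000000, w=-1.180000:
  k1 = f(0.000000, -1.180000) = 1.451400
  k2 = f(0.245000, -0.824407) = 1.035029
  w ← -1.180000 + 0.49·1.035029 = -0.672836
x=0.490000, w=-0.672836:
  k1 = f(0.490000, -0.672836) = 0.911623
  k2 = f(0.735000, -0.449488) = 0.741949
  w ← -0.672836 + 0.49·0.741949 = -0.309281
x=0.980000, w=-0.309281:
  k1 = f(0.980000, -0.309281) = 0.716555
  k2 = f(1.225000, -0.133725) = 0.689700
  w ← -0.309281 + 0.49·0.689700 = 0.028672
w(1.47) ≈ 0.0287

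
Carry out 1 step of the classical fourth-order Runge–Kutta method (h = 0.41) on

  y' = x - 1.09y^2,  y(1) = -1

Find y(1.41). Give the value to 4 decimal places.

RK4: k1 = f(x_n, y_n); k2 = f(x_n + h/2, y_n + (h/2)·k1); k3 = f(x_n + h/2, y_n + (h/2)·k2); k4 = f(x_n + h, y_n + h·k3); y_{n+1} = y_n + (h/6)·(k1 + 2k2 + 2k3 + k4).
x=1.000000, y=-1.000000:
  k1 = f(1.000000, -1.000000) = -0.090000
  k2 = f(1.205000, -1.018450) = 0.074408
  k3 = f(1.205000, -0.984746) = 0.147999
  k4 = f(1.410000, -0.939320) = 0.448268
  y ← -1.000000 + (0.41/6)·(k1 + 2k2 + 2k3 + k4) = -0.945123
y(1.41) ≈ -0.9451

-0.9451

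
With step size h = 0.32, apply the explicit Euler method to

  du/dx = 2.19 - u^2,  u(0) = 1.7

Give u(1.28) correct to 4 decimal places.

1.4799

Euler: u_{n+1} = u_n + h·f(x_n, u_n).
x=0.000000, u=1.700000: f=-0.700000 → u ← 1.700000 + 0.32·(-0.700000) = 1.476000
x=0.320000, u=1.476000: f=0.011424 → u ← 1.476000 + 0.32·0.011424 = 1.479656
x=0.640000, u=1.479656: f=0.000619 → u ← 1.479656 + 0.32·0.000619 = 1.479854
x=0.960000, u=1.479854: f=0.000033 → u ← 1.479854 + 0.32·0.000033 = 1.479864
u(1.28) ≈ 1.4799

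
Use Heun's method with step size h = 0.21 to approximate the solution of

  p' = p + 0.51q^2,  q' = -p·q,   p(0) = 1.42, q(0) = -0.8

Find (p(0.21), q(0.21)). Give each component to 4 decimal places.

1.8079, -0.5754

Heun on (p,q): k1 = f(s_n, state_n); k2 = f(s_n + h, state_n + h·k1); state_{n+1} = state_n + (h/2)·(k1 + k2).
0.000000: (1.420000, -0.800000)
  k1 = (1.746400, 1.136000)
  predictor → (1.786744, -0.561440)
  k2 = (1.947504, 1.003150)
  → (1.807860, -0.575389)
(p(0.21), q(0.21)) ≈ (1.8079, -0.5754)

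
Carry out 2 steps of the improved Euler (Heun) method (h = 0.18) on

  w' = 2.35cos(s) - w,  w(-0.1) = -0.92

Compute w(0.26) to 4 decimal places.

Heun: k1 = f(s_n, w_n); k2 = f(s_n + h, w_n + h·k1); w_{n+1} = w_n + (h/2)·(k1 + k2).
s=-0.100000, w=-0.920000:
  k1 = f(-0.100000, -0.920000) = 3.258260
  k2 = f(0.080000, -0.333513) = 2.675997
  w ← -0.920000 + (0.18/2)·(3.258260 + 2.675997) = -0.385917
s=0.080000, w=-0.385917:
  k1 = f(0.080000, -0.385917) = 2.728401
  k2 = f(0.260000, 0.105195) = 2.165821
  w ← -0.385917 + (0.18/2)·(2.728401 + 2.165821) = 0.054563
w(0.26) ≈ 0.0546

0.0546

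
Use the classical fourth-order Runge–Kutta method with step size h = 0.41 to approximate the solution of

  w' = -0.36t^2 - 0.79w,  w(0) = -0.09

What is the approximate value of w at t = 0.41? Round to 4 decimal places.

RK4: k1 = f(t_n, w_n); k2 = f(t_n + h/2, w_n + (h/2)·k1); k3 = f(t_n + h/2, w_n + (h/2)·k2); k4 = f(t_n + h, w_n + h·k3); w_{n+1} = w_n + (h/6)·(k1 + 2k2 + 2k3 + k4).
t=0.000000, w=-0.090000:
  k1 = f(0.000000, -0.090000) = 0.071100
  k2 = f(0.205000, -0.075425) = 0.044456
  k3 = f(0.205000, -0.080886) = 0.048771
  k4 = f(0.410000, -0.070004) = -0.005213
  w ← -0.090000 + (0.41/6)·(k1 + 2k2 + 2k3 + k4) = -0.072757
w(0.41) ≈ -0.0728

-0.0728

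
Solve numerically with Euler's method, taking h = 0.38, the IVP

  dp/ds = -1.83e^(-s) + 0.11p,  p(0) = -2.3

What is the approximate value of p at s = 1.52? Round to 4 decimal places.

Euler: p_{n+1} = p_n + h·f(s_n, p_n).
s=0.000000, p=-2.300000: f=-2.083000 → p ← -2.300000 + 0.38·(-2.083000) = -3.091540
s=0.380000, p=-3.091540: f=-1.591536 → p ← -3.091540 + 0.38·(-1.591536) = -3.696324
s=0.760000, p=-3.696324: f=-1.262425 → p ← -3.696324 + 0.38·(-1.262425) = -4.176045
s=1.140000, p=-4.176045: f=-1.044634 → p ← -4.176045 + 0.38·(-1.044634) = -4.573006
p(1.52) ≈ -4.5730

-4.5730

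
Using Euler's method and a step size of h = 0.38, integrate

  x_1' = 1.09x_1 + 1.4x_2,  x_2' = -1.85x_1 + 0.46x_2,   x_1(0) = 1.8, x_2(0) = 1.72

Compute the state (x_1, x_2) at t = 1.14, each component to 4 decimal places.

Euler on (x_1,x_2): x_1_{n+1} = x_1_n + h·x_1', x_2_{n+1} = x_2_n + h·x_2'.
0.000000: (1.800000, 1.720000); f=(4.370000, -2.538800) → (3.460600, 0.755256)
0.380000: (3.460600, 0.755256); f=(4.829412, -6.054692) → (5.295777, -1.545527)
0.760000: (5.295777, -1.545527); f=(3.608659, -10.508129) → (6.667067, -5.538616)
(x_1(1.14), x_2(1.14)) ≈ (6.6671, -5.5386)

6.6671, -5.5386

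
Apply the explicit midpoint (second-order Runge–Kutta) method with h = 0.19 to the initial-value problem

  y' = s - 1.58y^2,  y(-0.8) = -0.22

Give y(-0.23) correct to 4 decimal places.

-0.7233

Midpoint: k1 = f(s_n, y_n); k2 = f(s_n + h/2, y_n + (h/2)·k1); y_{n+1} = y_n + h·k2.
s=-0.800000, y=-0.220000:
  k1 = f(-0.800000, -0.220000) = -0.876472
  k2 = f(-0.705000, -0.303265) = -0.850312
  y ← -0.220000 + 0.19·(-0.850312) = -0.381559
s=-0.610000, y=-0.381559:
  k1 = f(-0.610000, -0.381559) = -0.840028
  k2 = f(-0.515000, -0.461362) = -0.851311
  y ← -0.381559 + 0.19·(-0.851311) = -0.543308
s=-0.420000, y=-0.543308:
  k1 = f(-0.420000, -0.543308) = -0.886391
  k2 = f(-0.325000, -0.627515) = -0.947165
  y ← -0.543308 + 0.19·(-0.947165) = -0.723270
y(-0.23) ≈ -0.7233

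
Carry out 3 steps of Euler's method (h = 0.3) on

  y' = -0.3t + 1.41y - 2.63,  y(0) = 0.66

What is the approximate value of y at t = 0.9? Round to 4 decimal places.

-1.7001

Euler: y_{n+1} = y_n + h·f(t_n, y_n).
t=0.000000, y=0.660000: f=-1.699400 → y ← 0.660000 + 0.3·(-1.699400) = 0.150180
t=0.300000, y=0.150180: f=-2.508246 → y ← 0.150180 + 0.3·(-2.508246) = -0.602294
t=0.600000, y=-0.602294: f=-3.659234 → y ← -0.602294 + 0.3·(-3.659234) = -1.700064
y(0.9) ≈ -1.7001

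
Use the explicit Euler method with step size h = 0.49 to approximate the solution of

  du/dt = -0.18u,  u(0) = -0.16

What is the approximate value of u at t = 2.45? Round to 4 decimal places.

-0.1008

Euler: u_{n+1} = u_n + h·f(t_n, u_n).
t=0.000000, u=-0.160000: f=0.028800 → u ← -0.160000 + 0.49·0.028800 = -0.145888
t=0.490000, u=-0.145888: f=0.026260 → u ← -0.145888 + 0.49·0.026260 = -0.133021
t=0.980000, u=-0.133021: f=0.023944 → u ← -0.133021 + 0.49·0.023944 = -0.121288
t=1.470000, u=-0.121288: f=0.021832 → u ← -0.121288 + 0.49·0.021832 = -0.110591
t=1.960000, u=-0.110591: f=0.019906 → u ← -0.110591 + 0.49·0.019906 = -0.100837
u(2.45) ≈ -0.1008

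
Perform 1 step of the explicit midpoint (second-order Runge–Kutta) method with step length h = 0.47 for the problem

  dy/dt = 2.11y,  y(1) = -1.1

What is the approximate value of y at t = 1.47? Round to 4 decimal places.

Midpoint: k1 = f(t_n, y_n); k2 = f(t_n + h/2, y_n + (h/2)·k1); y_{n+1} = y_n + h·k2.
t=1.000000, y=-1.100000:
  k1 = f(1.000000, -1.100000) = -2.321000
  k2 = f(1.235000, -1.645435) = -3.471868
  y ← -1.100000 + 0.47·(-3.471868) = -2.731778
y(1.47) ≈ -2.7318

-2.7318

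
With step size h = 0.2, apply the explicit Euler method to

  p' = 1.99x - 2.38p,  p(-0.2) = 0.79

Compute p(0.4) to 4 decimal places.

Euler: p_{n+1} = p_n + h·f(x_n, p_n).
x=-0.200000, p=0.790000: f=-2.278200 → p ← 0.790000 + 0.2·(-2.278200) = 0.334360
x=0.000000, p=0.334360: f=-0.795777 → p ← 0.334360 + 0.2·(-0.795777) = 0.175205
x=0.200000, p=0.175205: f=-0.018987 → p ← 0.175205 + 0.2·(-0.018987) = 0.171407
p(0.4) ≈ 0.1714

0.1714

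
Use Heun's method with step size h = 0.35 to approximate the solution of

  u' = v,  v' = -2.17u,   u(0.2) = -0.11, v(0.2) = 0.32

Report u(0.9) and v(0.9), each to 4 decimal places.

0.1408, 0.3004

Heun on (u,v): k1 = f(t_n, state_n); k2 = f(t_n + h, state_n + h·k1); state_{n+1} = state_n + (h/2)·(k1 + k2).
0.200000: (-0.110000, 0.320000)
  k1 = (0.320000, 0.238700)
  predictor → (0.002000, 0.403545)
  k2 = (0.403545, -0.004340)
  → (0.016620, 0.361013)
0.550000: (0.016620, 0.361013)
  k1 = (0.361013, -0.036066)
  predictor → (0.142975, 0.348390)
  k2 = (0.348390, -0.310256)
  → (0.140766, 0.300407)
(u(0.9), v(0.9)) ≈ (0.1408, 0.3004)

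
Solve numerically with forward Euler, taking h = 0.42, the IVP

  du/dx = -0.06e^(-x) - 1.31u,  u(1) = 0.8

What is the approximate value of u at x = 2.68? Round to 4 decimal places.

Euler: u_{n+1} = u_n + h·f(x_n, u_n).
x=1.000000, u=0.800000: f=-1.070073 → u ← 0.800000 + 0.42·(-1.070073) = 0.350569
x=1.420000, u=0.350569: f=-0.473749 → u ← 0.350569 + 0.42·(-0.473749) = 0.151595
x=1.840000, u=0.151595: f=-0.208118 → u ← 0.151595 + 0.42·(-0.208118) = 0.064185
x=2.260000, u=0.064185: f=-0.090344 → u ← 0.064185 + 0.42·(-0.090344) = 0.026241
u(2.68) ≈ 0.0262

0.0262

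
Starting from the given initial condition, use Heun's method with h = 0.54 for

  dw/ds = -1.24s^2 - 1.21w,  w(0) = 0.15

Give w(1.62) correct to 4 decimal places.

-1.2559

Heun: k1 = f(s_n, w_n); k2 = f(s_n + h, w_n + h·k1); w_{n+1} = w_n + (h/2)·(k1 + k2).
s=0.000000, w=0.150000:
  k1 = f(0.000000, 0.150000) = -0.181500
  k2 = f(0.540000, 0.051990) = -0.424492
  w ← 0.150000 + (0.54/2)·(-0.181500 + (-0.424492)) = -0.013618
s=0.540000, w=-0.013618:
  k1 = f(0.540000, -0.013618) = -0.345106
  k2 = f(1.080000, -0.199975) = -1.204366
  w ← -0.013618 + (0.54/2)·(-0.345106 + (-1.204366)) = -0.431975
s=1.080000, w=-0.431975:
  k1 = f(1.080000, -0.431975) = -0.923646
  k2 = f(1.620000, -0.930744) = -2.128056
  w ← -0.431975 + (0.54/2)·(-0.923646 + (-2.128056)) = -1.255935
w(1.62) ≈ -1.2559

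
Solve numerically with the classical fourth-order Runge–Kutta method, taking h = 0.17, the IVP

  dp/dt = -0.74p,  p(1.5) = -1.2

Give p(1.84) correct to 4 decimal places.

RK4: k1 = f(t_n, p_n); k2 = f(t_n + h/2, p_n + (h/2)·k1); k3 = f(t_n + h/2, p_n + (h/2)·k2); k4 = f(t_n + h, p_n + h·k3); p_{n+1} = p_n + (h/6)·(k1 + 2k2 + 2k3 + k4).
t=1.500000, p=-1.200000:
  k1 = f(1.500000, -1.200000) = 0.888000
  k2 = f(1.585000, -1.124520) = 0.832145
  k3 = f(1.585000, -1.129268) = 0.835658
  k4 = f(1.670000, -1.057938) = 0.782874
  p ← -1.200000 + (0.17/6)·(k1 + 2k2 + 2k3 + k4) = -1.058150
t=1.670000, p=-1.058150:
  k1 = f(1.670000, -1.058150) = 0.783031
  k2 = f(1.755000, -0.991592) = 0.733778
  k3 = f(1.755000, -0.995779) = 0.736876
  k4 = f(1.840000, -0.932881) = 0.690332
  p ← -1.058150 + (0.17/6)·(k1 + 2k2 + 2k3 + k4) = -0.933067
p(1.84) ≈ -0.9331

-0.9331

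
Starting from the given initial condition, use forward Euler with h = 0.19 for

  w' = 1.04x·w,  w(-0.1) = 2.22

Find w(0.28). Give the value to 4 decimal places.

Euler: w_{n+1} = w_n + h·f(x_n, w_n).
x=-0.100000, w=2.220000: f=-0.230880 → w ← 2.220000 + 0.19·(-0.230880) = 2.176133
x=0.090000, w=2.176133: f=0.203686 → w ← 2.176133 + 0.19·0.203686 = 2.214833
w(0.28) ≈ 2.2148

2.2148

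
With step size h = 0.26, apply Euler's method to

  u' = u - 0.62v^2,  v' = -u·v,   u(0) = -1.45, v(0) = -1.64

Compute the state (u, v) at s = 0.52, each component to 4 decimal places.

-3.6704, -3.5856

Euler on (u,v): u_{n+1} = u_n + h·u', v_{n+1} = v_n + h·v'.
0.000000: (-1.450000, -1.640000); f=(-3.117552, -2.378000) → (-2.260564, -2.258280)
0.260000: (-2.260564, -2.258280); f=(-5.422457, -5.104985) → (-3.670402, -3.585576)
(u(0.52), v(0.52)) ≈ (-3.6704, -3.5856)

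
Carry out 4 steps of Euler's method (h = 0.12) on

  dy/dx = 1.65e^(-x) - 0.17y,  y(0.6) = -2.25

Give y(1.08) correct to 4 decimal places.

-1.7178

Euler: y_{n+1} = y_n + h·f(x_n, y_n).
x=0.600000, y=-2.250000: f=1.288039 → y ← -2.250000 + 0.12·1.288039 = -2.095435
x=0.720000, y=-2.095435: f=1.159365 → y ← -2.095435 + 0.12·1.159365 = -1.956311
x=0.840000, y=-1.956311: f=1.044895 → y ← -1.956311 + 0.12·1.044895 = -1.830924
x=0.960000, y=-1.830924: f=0.943030 → y ← -1.830924 + 0.12·0.943030 = -1.717760
y(1.08) ≈ -1.7178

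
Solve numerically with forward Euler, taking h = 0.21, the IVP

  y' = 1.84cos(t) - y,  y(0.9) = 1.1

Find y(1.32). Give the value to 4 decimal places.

Euler: y_{n+1} = y_n + h·f(t_n, y_n).
t=0.900000, y=1.100000: f=0.043762 → y ← 1.100000 + 0.21·0.043762 = 1.109190
t=1.110000, y=1.109190: f=-0.291013 → y ← 1.109190 + 0.21·(-0.291013) = 1.048077
y(1.32) ≈ 1.0481

1.0481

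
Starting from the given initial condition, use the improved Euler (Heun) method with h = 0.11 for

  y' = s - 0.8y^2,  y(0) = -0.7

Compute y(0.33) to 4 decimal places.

Heun: k1 = f(s_n, y_n); k2 = f(s_n + h, y_n + h·k1); y_{n+1} = y_n + (h/2)·(k1 + k2).
s=0.000000, y=-0.700000:
  k1 = f(0.000000, -0.700000) = -0.392000
  k2 = f(0.110000, -0.743120) = -0.331782
  y ← -0.700000 + (0.11/2)·(-0.392000 + (-0.331782)) = -0.739808
s=0.110000, y=-0.739808:
  k1 = f(0.110000, -0.739808) = -0.327853
  k2 = f(0.220000, -0.775872) = -0.261582
  y ← -0.739808 + (0.11/2)·(-0.327853 + (-0.261582)) = -0.772227
s=0.220000, y=-0.772227:
  k1 = f(0.220000, -0.772227) = -0.257067
  k2 = f(0.330000, -0.800504) = -0.182646
  y ← -0.772227 + (0.11/2)·(-0.257067 + (-0.182646)) = -0.796411
y(0.33) ≈ -0.7964

-0.7964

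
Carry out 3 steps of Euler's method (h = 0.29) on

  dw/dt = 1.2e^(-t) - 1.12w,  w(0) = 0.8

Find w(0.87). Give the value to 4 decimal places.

Euler: w_{n+1} = w_n + h·f(t_n, w_n).
t=0.000000, w=0.800000: f=0.304000 → w ← 0.800000 + 0.29·0.304000 = 0.888160
t=0.290000, w=0.888160: f=-0.096823 → w ← 0.888160 + 0.29·(-0.096823) = 0.860081
t=0.580000, w=0.860081: f=-0.291413 → w ← 0.860081 + 0.29·(-0.291413) = 0.775572
w(0.87) ≈ 0.7756

0.7756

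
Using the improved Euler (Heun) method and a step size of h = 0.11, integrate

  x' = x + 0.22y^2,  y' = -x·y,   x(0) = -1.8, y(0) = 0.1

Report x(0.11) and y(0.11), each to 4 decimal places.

Heun on (x,y): k1 = f(s_n, state_n); k2 = f(s_n + h, state_n + h·k1); state_{n+1} = state_n + (h/2)·(k1 + k2).
0.000000: (-1.800000, 0.100000)
  k1 = (-1.797800, 0.180000)
  predictor → (-1.997758, 0.119800)
  k2 = (-1.994601, 0.239331)
  → (-2.008582, 0.123063)
(x(0.11), y(0.11)) ≈ (-2.0086, 0.1231)

-2.0086, 0.1231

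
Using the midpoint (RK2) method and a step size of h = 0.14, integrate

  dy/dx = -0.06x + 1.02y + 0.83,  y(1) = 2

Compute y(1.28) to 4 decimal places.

2.9049

Midpoint: k1 = f(x_n, y_n); k2 = f(x_n + h/2, y_n + (h/2)·k1); y_{n+1} = y_n + h·k2.
x=1.000000, y=2.000000:
  k1 = f(1.000000, 2.000000) = 2.810000
  k2 = f(1.070000, 2.196700) = 3.006434
  y ← 2.000000 + 0.14·3.006434 = 2.420901
x=1.140000, y=2.420901:
  k1 = f(1.140000, 2.420901) = 3.230919
  k2 = f(1.210000, 2.647065) = 3.457406
  y ← 2.420901 + 0.14·3.457406 = 2.904938
y(1.28) ≈ 2.9049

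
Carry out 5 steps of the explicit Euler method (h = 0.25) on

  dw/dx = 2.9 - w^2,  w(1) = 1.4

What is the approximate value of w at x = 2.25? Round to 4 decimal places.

1.7029

Euler: w_{n+1} = w_n + h·f(x_n, w_n).
x=1.000000, w=1.400000: f=0.940000 → w ← 1.400000 + 0.25·0.940000 = 1.635000
x=1.250000, w=1.635000: f=0.226775 → w ← 1.635000 + 0.25·0.226775 = 1.691694
x=1.500000, w=1.691694: f=0.038172 → w ← 1.691694 + 0.25·0.038172 = 1.701237
x=1.750000, w=1.701237: f=0.005793 → w ← 1.701237 + 0.25·0.005793 = 1.702685
x=2.000000, w=1.702685: f=0.000863 → w ← 1.702685 + 0.25·0.000863 = 1.702901
w(2.25) ≈ 1.7029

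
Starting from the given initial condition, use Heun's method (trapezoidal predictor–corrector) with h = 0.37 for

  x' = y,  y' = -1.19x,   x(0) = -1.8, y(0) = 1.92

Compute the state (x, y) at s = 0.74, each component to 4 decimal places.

Heun on (x,y): k1 = f(s_n, state_n); k2 = f(s_n + h, state_n + h·k1); state_{n+1} = state_n + (h/2)·(k1 + k2).
0.000000: (-1.800000, 1.920000)
  k1 = (1.920000, 2.142000)
  predictor → (-1.089600, 2.712540)
  k2 = (2.712540, 1.296624)
  → (-0.942980, 2.556145)
0.370000: (-0.942980, 2.556145)
  k1 = (2.556145, 1.122146)
  predictor → (0.002794, 2.971340)
  k2 = (2.971340, -0.003325)
  → (0.079605, 2.763127)
(x(0.74), y(0.74)) ≈ (0.0796, 2.7631)

0.0796, 2.7631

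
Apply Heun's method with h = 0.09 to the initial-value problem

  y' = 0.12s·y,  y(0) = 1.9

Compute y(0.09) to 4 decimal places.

Heun: k1 = f(s_n, y_n); k2 = f(s_n + h, y_n + h·k1); y_{n+1} = y_n + (h/2)·(k1 + k2).
s=0.000000, y=1.900000:
  k1 = f(0.000000, 1.900000) = 0.000000
  k2 = f(0.090000, 1.900000) = 0.020520
  y ← 1.900000 + (0.09/2)·(0.000000 + 0.020520) = 1.900923
y(0.09) ≈ 1.9009

1.9009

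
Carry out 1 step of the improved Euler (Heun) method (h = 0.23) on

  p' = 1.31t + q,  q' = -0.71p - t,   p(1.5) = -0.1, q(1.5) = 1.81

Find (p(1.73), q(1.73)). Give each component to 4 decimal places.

Heun on (p,q): k1 = f(t_n, state_n); k2 = f(t_n + h, state_n + h·k1); state_{n+1} = state_n + (h/2)·(k1 + k2).
1.500000: (-0.100000, 1.810000)
  k1 = (3.775000, -1.429000)
  predictor → (0.768250, 1.481330)
  k2 = (3.747630, -2.275457)
  → (0.765102, 1.383987)
(p(1.73), q(1.73)) ≈ (0.7651, 1.3840)

0.7651, 1.3840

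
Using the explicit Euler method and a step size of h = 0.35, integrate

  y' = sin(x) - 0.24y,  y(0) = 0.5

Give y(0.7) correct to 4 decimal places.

Euler: y_{n+1} = y_n + h·f(x_n, y_n).
x=0.000000, y=0.500000: f=-0.120000 → y ← 0.500000 + 0.35·(-0.120000) = 0.458000
x=0.350000, y=0.458000: f=0.232978 → y ← 0.458000 + 0.35·0.232978 = 0.539542
y(0.7) ≈ 0.5395

0.5395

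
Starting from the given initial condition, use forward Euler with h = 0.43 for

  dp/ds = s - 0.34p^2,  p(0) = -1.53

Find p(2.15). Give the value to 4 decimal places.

Euler: p_{n+1} = p_n + h·f(s_n, p_n).
s=0.000000, p=-1.530000: f=-0.795906 → p ← -1.530000 + 0.43·(-0.795906) = -1.872240
s=0.430000, p=-1.872240: f=-0.761796 → p ← -1.872240 + 0.43·(-0.761796) = -2.199812
s=0.860000, p=-2.199812: f=-0.785318 → p ← -2.199812 + 0.43·(-0.785318) = -2.537499
s=1.290000, p=-2.537499: f=-0.899226 → p ← -2.537499 + 0.43·(-0.899226) = -2.924166
s=1.720000, p=-2.924166: f=-1.187253 → p ← -2.924166 + 0.43·(-1.187253) = -3.434684
p(2.15) ≈ -3.4347

-3.4347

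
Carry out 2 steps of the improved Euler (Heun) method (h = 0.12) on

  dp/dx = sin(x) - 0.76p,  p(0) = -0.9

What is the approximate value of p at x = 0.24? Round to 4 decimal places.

Heun: k1 = f(x_n, p_n); k2 = f(x_n + h, p_n + h·k1); p_{n+1} = p_n + (h/2)·(k1 + k2).
x=0.000000, p=-0.900000:
  k1 = f(0.000000, -0.900000) = 0.684000
  k2 = f(0.120000, -0.817920) = 0.741331
  p ← -0.900000 + (0.12/2)·(0.684000 + 0.741331) = -0.814480
x=0.120000, p=-0.814480:
  k1 = f(0.120000, -0.814480) = 0.738717
  k2 = f(0.240000, -0.725834) = 0.789337
  p ← -0.814480 + (0.12/2)·(0.738717 + 0.789337) = -0.722797
p(0.24) ≈ -0.7228

-0.7228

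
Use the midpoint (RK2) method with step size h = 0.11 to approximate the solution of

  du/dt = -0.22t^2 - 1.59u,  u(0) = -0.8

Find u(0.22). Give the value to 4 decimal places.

Midpoint: k1 = f(t_n, u_n); k2 = f(t_n + h/2, u_n + (h/2)·k1); u_{n+1} = u_n + h·k2.
t=0.000000, u=-0.800000:
  k1 = f(0.000000, -0.800000) = 1.272000
  k2 = f(0.055000, -0.730040) = 1.160098
  u ← -0.800000 + 0.11·1.160098 = -0.672389
t=0.110000, u=-0.672389:
  k1 = f(0.110000, -0.672389) = 1.066437
  k2 = f(0.165000, -0.613735) = 0.969849
  u ← -0.672389 + 0.11·0.969849 = -0.565706
u(0.22) ≈ -0.5657

-0.5657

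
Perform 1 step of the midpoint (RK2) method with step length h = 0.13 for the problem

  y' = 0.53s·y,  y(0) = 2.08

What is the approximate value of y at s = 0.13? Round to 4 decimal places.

Midpoint: k1 = f(s_n, y_n); k2 = f(s_n + h/2, y_n + (h/2)·k1); y_{n+1} = y_n + h·k2.
s=0.000000, y=2.080000:
  k1 = f(0.000000, 2.080000) = 0.000000
  k2 = f(0.065000, 2.080000) = 0.071656
  y ← 2.080000 + 0.13·0.071656 = 2.089315
y(0.13) ≈ 2.0893

2.0893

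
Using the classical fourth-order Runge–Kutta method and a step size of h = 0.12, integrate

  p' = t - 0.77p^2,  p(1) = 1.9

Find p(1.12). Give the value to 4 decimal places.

RK4: k1 = f(t_n, p_n); k2 = f(t_n + h/2, p_n + (h/2)·k1); k3 = f(t_n + h/2, p_n + (h/2)·k2); k4 = f(t_n + h, p_n + h·k3); p_{n+1} = p_n + (h/6)·(k1 + 2k2 + 2k3 + k4).
t=1.000000, p=1.900000:
  k1 = f(1.000000, 1.900000) = -1.779700
  k2 = f(1.060000, 1.793218) = -1.416036
  k3 = f(1.060000, 1.815038) = -1.476659
  k4 = f(1.120000, 1.722801) = -1.165393
  p ← 1.900000 + (0.12/6)·(k1 + 2k2 + 2k3 + k4) = 1.725390
p(1.12) ≈ 1.7254

1.7254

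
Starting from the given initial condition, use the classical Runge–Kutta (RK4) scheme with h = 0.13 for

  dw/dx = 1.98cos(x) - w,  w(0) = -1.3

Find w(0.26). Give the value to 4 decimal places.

-0.5545

RK4: k1 = f(x_n, w_n); k2 = f(x_n + h/2, w_n + (h/2)·k1); k3 = f(x_n + h/2, w_n + (h/2)·k2); k4 = f(x_n + h, w_n + h·k3); w_{n+1} = w_n + (h/6)·(k1 + 2k2 + 2k3 + k4).
x=0.000000, w=-1.300000:
  k1 = f(0.000000, -1.300000) = 3.280000
  k2 = f(0.065000, -1.086800) = 3.062619
  k3 = f(0.065000, -1.100930) = 3.076749
  k4 = f(0.130000, -0.900023) = 2.863315
  w ← -1.300000 + (0.13/6)·(k1 + 2k2 + 2k3 + k4) = -0.900856
x=0.130000, w=-0.900856:
  k1 = f(0.130000, -0.900856) = 2.864148
  k2 = f(0.195000, -0.714686) = 2.657160
  k3 = f(0.195000, -0.728140) = 2.670615
  k4 = f(0.260000, -0.553676) = 2.467128
  w ← -0.900856 + (0.13/6)·(k1 + 2k2 + 2k3 + k4) = -0.554474
w(0.26) ≈ -0.5545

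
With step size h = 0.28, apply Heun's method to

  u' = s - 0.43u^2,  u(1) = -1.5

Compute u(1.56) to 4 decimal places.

Heun: k1 = f(s_n, u_n); k2 = f(s_n + h, u_n + h·k1); u_{n+1} = u_n + (h/2)·(k1 + k2).
s=1.000000, u=-1.500000:
  k1 = f(1.000000, -1.500000) = 0.032500
  k2 = f(1.280000, -1.490900) = 0.324203
  u ← -1.500000 + (0.28/2)·(0.032500 + 0.324203) = -1.450062
s=1.280000, u=-1.450062:
  k1 = f(1.280000, -1.450062) = 0.375848
  k2 = f(1.560000, -1.344824) = 0.782323
  u ← -1.450062 + (0.28/2)·(0.375848 + 0.782323) = -1.287918
u(1.56) ≈ -1.2879

-1.2879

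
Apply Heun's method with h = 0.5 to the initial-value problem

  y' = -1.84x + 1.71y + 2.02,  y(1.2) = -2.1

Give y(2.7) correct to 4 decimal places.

-28.7321

Heun: k1 = f(x_n, y_n); k2 = f(x_n + h, y_n + h·k1); y_{n+1} = y_n + (h/2)·(k1 + k2).
x=1.200000, y=-2.100000:
  k1 = f(1.200000, -2.100000) = -3.779000
  k2 = f(1.700000, -3.989500) = -7.930045
  y ← -2.100000 + (0.5/2)·(-3.779000 + (-7.930045)) = -5.027261
x=1.700000, y=-5.027261:
  k1 = f(1.700000, -5.027261) = -9.704617
  k2 = f(2.200000, -9.879570) = -18.922064
  y ← -5.027261 + (0.5/2)·(-9.704617 + (-18.922064)) = -12.183931
x=2.200000, y=-12.183931:
  k1 = f(2.200000, -12.183931) = -22.862523
  k2 = f(2.700000, -23.615193) = -43.329980
  y ← -12.183931 + (0.5/2)·(-22.862523 + (-43.329980)) = -28.732057
y(2.7) ≈ -28.7321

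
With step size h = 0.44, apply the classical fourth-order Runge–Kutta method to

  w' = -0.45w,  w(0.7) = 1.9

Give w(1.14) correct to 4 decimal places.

1.5587

RK4: k1 = f(t_n, w_n); k2 = f(t_n + h/2, w_n + (h/2)·k1); k3 = f(t_n + h/2, w_n + (h/2)·k2); k4 = f(t_n + h, w_n + h·k3); w_{n+1} = w_n + (h/6)·(k1 + 2k2 + 2k3 + k4).
t=0.700000, w=1.900000:
  k1 = f(0.700000, 1.900000) = -0.855000
  k2 = f(0.920000, 1.711900) = -0.770355
  k3 = f(0.920000, 1.730522) = -0.778735
  k4 = f(1.140000, 1.557357) = -0.700810
  w ← 1.900000 + (0.44/6)·(k1 + 2k2 + 2k3 + k4) = 1.558707
w(1.14) ≈ 1.5587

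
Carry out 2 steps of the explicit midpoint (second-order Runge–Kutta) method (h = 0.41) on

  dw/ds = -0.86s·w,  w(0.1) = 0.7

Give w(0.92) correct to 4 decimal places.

0.4824

Midpoint: k1 = f(s_n, w_n); k2 = f(s_n + h/2, w_n + (h/2)·k1); w_{n+1} = w_n + h·k2.
s=0.100000, w=0.700000:
  k1 = f(0.100000, 0.700000) = -0.060200
  k2 = f(0.305000, 0.687659) = -0.180373
  w ← 0.700000 + 0.41·(-0.180373) = 0.626047
s=0.510000, w=0.626047:
  k1 = f(0.510000, 0.626047) = -0.274584
  k2 = f(0.715000, 0.569757) = -0.350344
  w ← 0.626047 + 0.41·(-0.350344) = 0.482406
w(0.92) ≈ 0.4824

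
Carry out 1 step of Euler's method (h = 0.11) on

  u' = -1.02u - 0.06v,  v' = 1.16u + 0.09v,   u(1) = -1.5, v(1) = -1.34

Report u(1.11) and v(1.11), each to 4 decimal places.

Euler on (u,v): u_{n+1} = u_n + h·u', v_{n+1} = v_n + h·v'.
1.000000: (-1.500000, -1.340000); f=(1.610400, -1.860600) → (-1.322856, -1.544666)
(u(1.11), v(1.11)) ≈ (-1.3229, -1.5447)

-1.3229, -1.5447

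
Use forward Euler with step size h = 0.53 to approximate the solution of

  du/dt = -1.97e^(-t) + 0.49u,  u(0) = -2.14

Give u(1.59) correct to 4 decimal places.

-7.0705

Euler: u_{n+1} = u_n + h·f(t_n, u_n).
t=0.000000, u=-2.140000: f=-3.018600 → u ← -2.140000 + 0.53·(-3.018600) = -3.739858
t=0.530000, u=-3.739858: f=-2.992082 → u ← -3.739858 + 0.53·(-2.992082) = -5.325662
t=1.060000, u=-5.325662: f=-3.292092 → u ← -5.325662 + 0.53·(-3.292092) = -7.070470
u(1.59) ≈ -7.0705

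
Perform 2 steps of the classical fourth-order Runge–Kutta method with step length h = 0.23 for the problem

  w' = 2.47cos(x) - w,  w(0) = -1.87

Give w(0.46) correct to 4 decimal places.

-0.3053

RK4: k1 = f(x_n, w_n); k2 = f(x_n + h/2, w_n + (h/2)·k1); k3 = f(x_n + h/2, w_n + (h/2)·k2); k4 = f(x_n + h, w_n + h·k3); w_{n+1} = w_n + (h/6)·(k1 + 2k2 + 2k3 + k4).
x=0.000000, w=-1.870000:
  k1 = f(0.000000, -1.870000) = 4.340000
  k2 = f(0.115000, -1.370900) = 3.824585
  k3 = f(0.115000, -1.430173) = 3.883858
  k4 = f(0.230000, -0.976713) = 3.381669
  w ← -1.870000 + (0.23/6)·(k1 + 2k2 + 2k3 + k4) = -0.983022
x=0.230000, w=-0.983022:
  k1 = f(0.230000, -0.983022) = 3.387978
  k2 = f(0.345000, -0.593405) = 2.917861
  k3 = f(0.345000, -0.647468) = 2.971924
  k4 = f(0.460000, -0.299479) = 2.512729
  w ← -0.983022 + (0.23/6)·(k1 + 2k2 + 2k3 + k4) = -0.305278
w(0.46) ≈ -0.3053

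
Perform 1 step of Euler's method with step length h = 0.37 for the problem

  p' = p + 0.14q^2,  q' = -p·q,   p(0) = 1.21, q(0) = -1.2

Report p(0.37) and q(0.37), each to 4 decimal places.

Euler on (p,q): p_{n+1} = p_n + h·p', q_{n+1} = q_n + h·q'.
0.000000: (1.210000, -1.200000); f=(1.411600, 1.452000) → (1.732292, -0.662760)
(p(0.37), q(0.37)) ≈ (1.7323, -0.6628)

1.7323, -0.6628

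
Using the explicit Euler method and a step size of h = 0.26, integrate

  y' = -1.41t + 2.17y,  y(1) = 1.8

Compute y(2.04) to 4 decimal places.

6.7182

Euler: y_{n+1} = y_n + h·f(t_n, y_n).
t=1.000000, y=1.800000: f=2.496000 → y ← 1.800000 + 0.26·2.496000 = 2.448960
t=1.260000, y=2.448960: f=3.537643 → y ← 2.448960 + 0.26·3.537643 = 3.368747
t=1.520000, y=3.368747: f=5.166981 → y ← 3.368747 + 0.26·5.166981 = 4.712162
t=1.780000, y=4.712162: f=7.715592 → y ← 4.712162 + 0.26·7.715592 = 6.718216
y(2.04) ≈ 6.7182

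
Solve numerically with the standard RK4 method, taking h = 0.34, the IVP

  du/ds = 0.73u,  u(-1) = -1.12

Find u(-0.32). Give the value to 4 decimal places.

RK4: k1 = f(s_n, u_n); k2 = f(s_n + h/2, u_n + (h/2)·k1); k3 = f(s_n + h/2, u_n + (h/2)·k2); k4 = f(s_n + h, u_n + h·k3); u_{n+1} = u_n + (h/6)·(k1 + 2k2 + 2k3 + k4).
s=-1.000000, u=-1.120000:
  k1 = f(-1.000000, -1.120000) = -0.817600
  k2 = f(-0.830000, -1.258992) = -0.919064
  k3 = f(-0.830000, -1.276241) = -0.931656
  k4 = f(-0.660000, -1.436763) = -1.048837
  u ← -1.120000 + (0.34/6)·(k1 + 2k2 + 2k3 + k4) = -1.435513
s=-0.660000, u=-1.435513:
  k1 = f(-0.660000, -1.435513) = -1.047925
  k2 = f(-0.490000, -1.613660) = -1.177972
  k3 = f(-0.490000, -1.635768) = -1.194111
  k4 = f(-0.320000, -1.841511) = -1.344303
  u ← -1.435513 + (0.34/6)·(k1 + 2k2 + 2k3 + k4) = -1.839909
u(-0.32) ≈ -1.8399

-1.8399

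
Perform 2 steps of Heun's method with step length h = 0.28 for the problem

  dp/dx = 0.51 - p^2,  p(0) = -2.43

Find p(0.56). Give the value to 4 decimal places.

Heun: k1 = f(x_n, p_n); k2 = f(x_n + h, p_n + h·k1); p_{n+1} = p_n + (h/2)·(k1 + k2).
x=0.000000, p=-2.430000:
  k1 = f(0.000000, -2.430000) = -5.394900
  k2 = f(0.280000, -3.940572) = -15.018108
  p ← -2.430000 + (0.28/2)·(-5.394900 + (-15.018108)) = -5.287821
x=0.280000, p=-5.287821:
  k1 = f(0.280000, -5.287821) = -27.451052
  k2 = f(0.560000, -12.974116) = -167.817675
  p ← -5.287821 + (0.28/2)·(-27.451052 + (-167.817675)) = -32.625443
p(0.56) ≈ -32.6254

-32.6254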